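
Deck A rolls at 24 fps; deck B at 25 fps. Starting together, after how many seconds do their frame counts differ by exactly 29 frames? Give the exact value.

The gap grows by |25 − 24| = 1 frame per second.
Time for a 29-frame gap: 29 ÷ (1) = 29 s.

29 seconds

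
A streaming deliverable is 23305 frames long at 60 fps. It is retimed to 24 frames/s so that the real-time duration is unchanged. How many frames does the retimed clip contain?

9322 frames

Target frames = source frames × (target rate / source rate) = 23305 × (24)/(60) = 23305 × 2/5 = 9322.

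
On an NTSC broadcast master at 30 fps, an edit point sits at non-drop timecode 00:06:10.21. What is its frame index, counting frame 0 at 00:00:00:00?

Total seconds to the label: (0 × 3600 + 6 × 60 + 10) = 370.
Frame index = 370 × 30 + 21 = 11121.

11121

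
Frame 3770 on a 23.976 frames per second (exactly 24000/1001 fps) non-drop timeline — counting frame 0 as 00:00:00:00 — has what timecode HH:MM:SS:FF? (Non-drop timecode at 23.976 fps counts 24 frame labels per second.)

00:02:37:02

3770 ÷ 24 = 157 full seconds, remainder 2 frames.
157 s = 0 h 2 min 37 s.
Timecode: 00:02:37:02.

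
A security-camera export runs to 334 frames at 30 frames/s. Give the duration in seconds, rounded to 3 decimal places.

Running time = 334 × 1/30 = 167/15 s ≈ 11.133 s.

11.133 seconds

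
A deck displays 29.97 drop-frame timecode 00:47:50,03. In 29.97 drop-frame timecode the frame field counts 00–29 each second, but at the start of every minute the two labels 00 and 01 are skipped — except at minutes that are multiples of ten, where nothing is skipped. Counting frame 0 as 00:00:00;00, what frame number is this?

86017

Complete 10-minute blocks: 4, each 17982 frames → 71928.
Remaining 7 whole minutes in the current block: 1800 + 6 × 1798 = 12588 frames.
Within the current minute: 50 × 30 + 3 − 2 = 1501 (labels ;00/;01 skipped at this minute). Total = 71928 + 12588 + 1501 = 86017.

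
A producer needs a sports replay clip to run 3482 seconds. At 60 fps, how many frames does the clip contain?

Frames = 3482 × 60 = 208920.

208920 frames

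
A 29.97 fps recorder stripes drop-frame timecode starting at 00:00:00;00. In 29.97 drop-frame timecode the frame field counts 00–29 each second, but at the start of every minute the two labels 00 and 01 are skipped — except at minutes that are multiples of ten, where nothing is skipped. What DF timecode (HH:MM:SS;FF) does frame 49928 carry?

00:27:45;28

Ten DF minutes hold 17982 frames, so frame 49928 lies in block 2 (frames 35964–53945) with 13964 frames into that block.
The block's first minute is 1800 frames and the rest 1798 each; 13964 frames reaches minute 7, so 2 × 18 + 7 × 2 = 50 labels have been skipped so far.
Adding those back, label number 49928 + 50 = 49978 at 30 labels/s is 1665 s + 28 f = 0 h 27 min 45 s frame 28, i.e. 00:27:45;28.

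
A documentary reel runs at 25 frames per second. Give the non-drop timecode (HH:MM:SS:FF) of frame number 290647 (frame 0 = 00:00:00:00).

290647 ÷ 25 = 11625 full seconds, remainder 22 frames.
11625 s = 3 h 13 min 45 s.
Timecode: 03:13:45:22.

03:13:45:22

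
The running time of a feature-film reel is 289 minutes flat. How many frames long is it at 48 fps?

289 min = 17340 s.
Frames = 17340 × 48 = 832320.

832320 frames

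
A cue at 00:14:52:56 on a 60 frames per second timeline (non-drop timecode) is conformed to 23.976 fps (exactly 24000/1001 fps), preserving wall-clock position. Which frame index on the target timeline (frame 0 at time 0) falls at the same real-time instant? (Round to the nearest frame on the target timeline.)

frame 21409

Source frame index: (0×3600 + 14×60 + 52) × 60 + 56 = 53576.
Real time: 53576 / (60) = 13394/15 s.
Target frame: (13394/15) × (24000/1001) = 21430400/1001 ≈ 21408.991 → 21409.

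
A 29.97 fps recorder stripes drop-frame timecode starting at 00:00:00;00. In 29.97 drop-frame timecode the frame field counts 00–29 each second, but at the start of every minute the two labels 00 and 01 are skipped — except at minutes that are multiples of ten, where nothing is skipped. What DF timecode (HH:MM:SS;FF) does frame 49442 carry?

Each 10-minute DF block holds 10 × 60 × 30 − 9 × 2 = 17982 frames. 49442 ÷ 17982 → 2 full blocks, remainder 13478.
Within the partial block the first minute is 1800 frames and each further minute 1798, so 7 further minute boundaries passed. Total skipped labels = 18 × 2 + 2 × 7 = 50.
Non-drop label index = 49442 + 50 = 49492; at 30 labels/s that is 00:27:29:22, i.e. DF 00:27:29;22.

00:27:29;22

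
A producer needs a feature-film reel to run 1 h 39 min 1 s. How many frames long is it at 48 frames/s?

285168 frames

1 h 39 min 1 s = 5941 s.
Frames = 5941 × 48 = 285168.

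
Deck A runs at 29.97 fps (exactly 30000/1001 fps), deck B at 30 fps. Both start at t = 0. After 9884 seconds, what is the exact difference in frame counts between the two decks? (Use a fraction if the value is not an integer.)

42360/143 frames

A emits 30000/1001 × 9884 = 42360000/143 frames; B emits 30 × 9884 = 296520.
Difference = 42360/143 frames (≈ 296.2238); B is ahead of A.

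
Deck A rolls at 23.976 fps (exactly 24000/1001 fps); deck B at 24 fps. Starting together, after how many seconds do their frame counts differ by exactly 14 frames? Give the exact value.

The gap grows by |24 − 24000/1001| = 24/1001 frames per second.
Time for a 14-frame gap: 14 ÷ (24/1001) = 7007/12 s.

7007/12 seconds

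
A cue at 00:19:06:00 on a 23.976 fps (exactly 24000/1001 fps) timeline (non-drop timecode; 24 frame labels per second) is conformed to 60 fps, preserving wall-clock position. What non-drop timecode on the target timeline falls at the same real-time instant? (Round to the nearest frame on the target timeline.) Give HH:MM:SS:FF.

Source frame index: (0×3600 + 19×60 + 6) × 24 + 0 = 27504.
Real time: 27504 / (24000/1001) = 573573/500 s.
Target frame: (573573/500) × (60) = 1720719/25 ≈ 68828.760 → 68829.
At 60 labels/s: frame 68829 → 00:19:07:09.

00:19:07:09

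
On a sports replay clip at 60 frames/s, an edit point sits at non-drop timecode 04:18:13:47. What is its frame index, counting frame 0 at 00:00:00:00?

Total seconds to the label: (4 × 3600 + 18 × 60 + 13) = 15493.
Frame index = 15493 × 60 + 47 = 929627.

frame 929627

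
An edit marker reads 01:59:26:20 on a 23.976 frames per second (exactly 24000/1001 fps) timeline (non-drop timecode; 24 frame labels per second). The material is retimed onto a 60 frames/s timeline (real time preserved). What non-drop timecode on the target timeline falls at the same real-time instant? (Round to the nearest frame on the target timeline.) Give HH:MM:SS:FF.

Source frame index: (1×3600 + 59×60 + 26) × 24 + 20 = 172004.
Real time: 172004 / (24000/1001) = 43044001/6000 s.
Target frame: (43044001/6000) × (60) = 43044001/100 ≈ 430440.010 → 430440.
At 60 labels/s: frame 430440 → 01:59:34:00.

01:59:34:00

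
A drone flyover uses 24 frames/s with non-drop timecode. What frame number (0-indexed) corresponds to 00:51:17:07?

frame 73855

Total seconds to the label: (0 × 3600 + 51 × 60 + 17) = 3077.
Frame index = 3077 × 24 + 7 = 73855.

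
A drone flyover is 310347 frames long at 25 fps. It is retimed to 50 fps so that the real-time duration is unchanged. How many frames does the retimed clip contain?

Frames at target rate = 310347 × (50) / (25) = 620694.

620694 frames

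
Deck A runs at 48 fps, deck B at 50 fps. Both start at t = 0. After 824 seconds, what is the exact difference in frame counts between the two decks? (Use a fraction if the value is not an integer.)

A emits 48 × 824 = 39552 frames; B emits 50 × 824 = 41200.
Difference = 1648 frames; B is ahead of A.

1648 frames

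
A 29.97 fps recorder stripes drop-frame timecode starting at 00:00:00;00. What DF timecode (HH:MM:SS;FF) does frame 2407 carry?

Ten DF minutes hold 17982 frames, so frame 2407 lies in block 0 (frames 0–17981) with 2407 frames into that block.
The block's first minute is 1800 frames and the rest 1798 each; 2407 frames reaches minute 1, so 0 × 18 + 1 × 2 = 2 labels have been skipped so far.
Adding those back, label number 2407 + 2 = 2409 at 30 labels/s is 80 s + 9 f = 0 h 1 min 20 s frame 9, i.e. 00:01:20;09.

00:01:20;09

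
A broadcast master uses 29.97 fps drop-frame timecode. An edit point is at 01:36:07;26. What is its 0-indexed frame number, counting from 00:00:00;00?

172862

As if non-drop at 30 labels/s: (1 × 3600 + 36 × 60 + 7) × 30 + 26 = 173036.
Minute boundaries passed: 96; those not divisible by 10: 96 − 9 = 87; dropped labels = 2 × 87 = 174.
Actual frame index = 173036 − 174 = 172862.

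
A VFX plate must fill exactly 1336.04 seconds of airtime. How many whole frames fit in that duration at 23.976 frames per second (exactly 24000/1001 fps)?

32032 frames

Frames = 1336.04 × 24000/1001 = 32064960/1001 ≈ 32032.9271.
Complete frames: 32032.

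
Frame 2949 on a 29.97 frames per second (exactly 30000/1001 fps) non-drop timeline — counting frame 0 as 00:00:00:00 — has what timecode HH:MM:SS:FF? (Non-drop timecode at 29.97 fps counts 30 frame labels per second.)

00:01:38:09

2949 ÷ 30 = 98 full seconds, remainder 9 frames.
98 s = 0 h 1 min 38 s.
Timecode: 00:01:38:09.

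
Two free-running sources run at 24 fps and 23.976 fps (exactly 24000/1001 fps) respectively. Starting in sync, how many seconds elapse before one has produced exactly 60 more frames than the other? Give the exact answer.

The gap grows by |24000/1001 − 24| = 24/1001 frames per second.
Time for a 60-frame gap: 60 ÷ (24/1001) = 2502.5 s.

2502.5 seconds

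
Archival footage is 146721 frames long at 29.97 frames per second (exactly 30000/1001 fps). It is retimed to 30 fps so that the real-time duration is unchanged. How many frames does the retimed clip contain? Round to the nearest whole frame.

Frames at target rate = 146721 × (30) / (30000/1001) = 146867721/1000 ≈ 146867.721.
Nearest whole frame: 146868.

146868 frames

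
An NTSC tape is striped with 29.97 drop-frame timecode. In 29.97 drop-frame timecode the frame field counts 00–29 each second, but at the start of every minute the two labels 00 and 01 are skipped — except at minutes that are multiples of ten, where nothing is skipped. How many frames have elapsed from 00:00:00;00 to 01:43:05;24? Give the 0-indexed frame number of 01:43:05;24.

185388

Complete 10-minute blocks: 10, each 17982 frames → 179820.
Remaining 3 whole minutes in the current block: 1800 + 2 × 1798 = 5396 frames.
Within the current minute: 5 × 30 + 24 − 2 = 172 (labels ;00/;01 skipped at this minute). Total = 179820 + 5396 + 172 = 185388.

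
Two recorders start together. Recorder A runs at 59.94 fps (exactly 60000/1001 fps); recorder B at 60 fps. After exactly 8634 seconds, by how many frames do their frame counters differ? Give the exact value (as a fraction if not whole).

A emits 60000/1001 × 8634 = 518040000/1001 frames; B emits 60 × 8634 = 518040.
Difference = 518040/1001 frames (≈ 517.5225); B is ahead of A.

518040/1001 frames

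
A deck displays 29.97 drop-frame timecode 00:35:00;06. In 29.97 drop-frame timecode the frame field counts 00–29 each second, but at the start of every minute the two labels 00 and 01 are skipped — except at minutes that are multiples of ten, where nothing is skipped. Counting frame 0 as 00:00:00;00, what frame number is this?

Complete 10-minute blocks: 3, each 17982 frames → 53946.
Remaining 5 whole minutes in the current block: 1800 + 4 × 1798 = 8992 frames.
Within the current minute: 0 × 30 + 6 − 2 = 4 (labels ;00/;01 skipped at this minute). Total = 53946 + 8992 + 4 = 62942.

62942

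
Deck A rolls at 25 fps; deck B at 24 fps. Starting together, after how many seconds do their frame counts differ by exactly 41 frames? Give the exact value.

The gap grows by |24 − 25| = 1 frame per second.
Time for a 41-frame gap: 41 ÷ (1) = 41 s.

41 seconds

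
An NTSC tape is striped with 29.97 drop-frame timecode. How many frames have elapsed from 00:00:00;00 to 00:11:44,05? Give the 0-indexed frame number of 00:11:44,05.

21105

As if non-drop at 30 labels/s: (0 × 3600 + 11 × 60 + 44) × 30 + 5 = 21125.
Minute boundaries passed: 11; those not divisible by 10: 11 − 1 = 10; dropped labels = 2 × 10 = 20.
Actual frame index = 21125 − 20 = 21105.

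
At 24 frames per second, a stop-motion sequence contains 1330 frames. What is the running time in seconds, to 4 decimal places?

Running time = 1330 × 1/24 = 665/12 s ≈ 55.4167 s.

55.4167 seconds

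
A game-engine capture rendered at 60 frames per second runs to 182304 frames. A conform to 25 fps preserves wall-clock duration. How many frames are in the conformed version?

Target frames = source frames × (target rate / source rate) = 182304 × (25)/(60) = 182304 × 5/12 = 75960.

75960 frames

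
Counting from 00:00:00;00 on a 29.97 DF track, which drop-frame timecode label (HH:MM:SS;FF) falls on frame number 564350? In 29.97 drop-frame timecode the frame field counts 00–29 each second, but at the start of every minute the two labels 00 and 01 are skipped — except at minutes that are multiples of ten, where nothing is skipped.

Ten DF minutes hold 17982 frames, so frame 564350 lies in block 31 (frames 557442–575423) with 6908 frames into that block.
The block's first minute is 1800 frames and the rest 1798 each; 6908 frames reaches minute 3, so 31 × 18 + 3 × 2 = 564 labels have been skipped so far.
Adding those back, label number 564350 + 564 = 564914 at 30 labels/s is 18830 s + 14 f = 5 h 13 min 50 s frame 14, i.e. 05:13:50;14.

05:13:50;14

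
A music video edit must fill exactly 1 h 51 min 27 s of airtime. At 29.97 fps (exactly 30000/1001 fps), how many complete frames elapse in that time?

1 h 51 min 27 s = 6687 s.
Frames = 6687 × 30000/1001 = 200610000/1001 ≈ 200409.5904.
Complete frames: 200409.

200409 frames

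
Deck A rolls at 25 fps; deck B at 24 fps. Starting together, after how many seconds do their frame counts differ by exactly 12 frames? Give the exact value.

12 seconds

The gap grows by |24 − 25| = 1 frame per second.
Time for a 12-frame gap: 12 ÷ (1) = 12 s.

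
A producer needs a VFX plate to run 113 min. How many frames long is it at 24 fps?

162720 frames

113 min = 6780 s.
Frames = 6780 × 24 = 162720.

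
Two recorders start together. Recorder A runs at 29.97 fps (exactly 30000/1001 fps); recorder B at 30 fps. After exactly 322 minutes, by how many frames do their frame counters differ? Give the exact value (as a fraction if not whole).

82800/143 frames

322 min = 19320 s.
A emits 30000/1001 × 19320 = 82800000/143 frames; B emits 30 × 19320 = 579600.
Difference = 82800/143 frames (≈ 579.0210); B is ahead of A.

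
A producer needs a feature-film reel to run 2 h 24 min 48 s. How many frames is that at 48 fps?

417024 frames

2 h 24 min 48 s = 8688 s.
Frames = 8688 × 48 = 417024.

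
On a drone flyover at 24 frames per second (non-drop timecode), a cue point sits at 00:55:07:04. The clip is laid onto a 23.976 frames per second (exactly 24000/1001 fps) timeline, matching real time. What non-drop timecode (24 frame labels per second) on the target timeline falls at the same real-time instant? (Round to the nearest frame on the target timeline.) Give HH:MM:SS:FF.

00:55:03:21

Source frame index: (0×3600 + 55×60 + 7) × 24 + 4 = 79372.
Real time: 79372 / (24) = 19843/6 s.
Target frame: (19843/6) × (24000/1001) = 79372000/1001 ≈ 79292.707 → 79293.
At 24 labels/s: frame 79293 → 00:55:03:21.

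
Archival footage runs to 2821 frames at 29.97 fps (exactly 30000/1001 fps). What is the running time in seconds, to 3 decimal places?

94.127 seconds

Running time = 2821 × 1001/30000 = 2823821/30000 s ≈ 94.127 s.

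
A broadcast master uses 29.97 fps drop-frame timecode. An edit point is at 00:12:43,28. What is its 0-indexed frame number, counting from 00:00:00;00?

22896

As if non-drop at 30 labels/s: (0 × 3600 + 12 × 60 + 43) × 30 + 28 = 22918.
Minute boundaries passed: 12; those not divisible by 10: 12 − 1 = 11; dropped labels = 2 × 11 = 22.
Actual frame index = 22918 − 22 = 22896.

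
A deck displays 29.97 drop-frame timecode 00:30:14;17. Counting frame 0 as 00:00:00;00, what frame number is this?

54383

Complete 10-minute blocks: 3, each 17982 frames → 53946.
Remaining 0 whole minutes in the current block: 0 frames.
Within the current minute: 14 × 30 + 17 = 437. Total = 53946 + 0 + 437 = 54383.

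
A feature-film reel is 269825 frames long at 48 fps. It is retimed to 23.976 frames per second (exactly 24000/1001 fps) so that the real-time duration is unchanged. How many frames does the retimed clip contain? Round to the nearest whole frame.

134778 frames

Frames at target rate = 269825 × (24000/1001) / (48) = 134912500/1001 ≈ 134777.722.
Nearest whole frame: 134778.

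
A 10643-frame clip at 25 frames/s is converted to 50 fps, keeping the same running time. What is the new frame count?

Target frames = source frames × (target rate / source rate) = 10643 × (50)/(25) = 10643 × 2 = 21286.

21286 frames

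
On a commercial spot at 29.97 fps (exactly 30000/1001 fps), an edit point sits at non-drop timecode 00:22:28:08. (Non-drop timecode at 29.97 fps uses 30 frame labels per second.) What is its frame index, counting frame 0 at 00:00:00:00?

40448

Total seconds to the label: (0 × 3600 + 22 × 60 + 28) = 1348.
Frame index = 1348 × 30 + 8 = 40448.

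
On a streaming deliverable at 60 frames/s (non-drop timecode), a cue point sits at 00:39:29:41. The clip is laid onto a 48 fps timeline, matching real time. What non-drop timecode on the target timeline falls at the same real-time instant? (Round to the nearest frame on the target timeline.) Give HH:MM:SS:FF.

00:39:29:33

Source frame index: (0×3600 + 39×60 + 29) × 60 + 41 = 142181.
Real time: 142181 / (60) = 142181/60 s.
Target frame: (142181/60) × (48) = 568724/5 ≈ 113744.800 → 113745.
At 48 labels/s: frame 113745 → 00:39:29:33.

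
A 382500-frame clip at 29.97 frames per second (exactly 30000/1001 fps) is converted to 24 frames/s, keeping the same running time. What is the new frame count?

Target frames = source frames × (target rate / source rate) = 382500 × (24)/(30000/1001) = 382500 × 1001/1250 = 306306.

306306 frames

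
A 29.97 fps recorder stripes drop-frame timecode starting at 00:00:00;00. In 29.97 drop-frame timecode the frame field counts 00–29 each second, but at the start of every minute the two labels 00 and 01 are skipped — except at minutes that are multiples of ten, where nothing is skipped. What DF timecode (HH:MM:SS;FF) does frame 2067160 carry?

19:09:34;10

Each 10-minute DF block holds 10 × 60 × 30 − 9 × 2 = 17982 frames. 2067160 ÷ 17982 → 114 full blocks, remainder 17212.
Within the partial block the first minute is 1800 frames and each further minute 1798, so 9 further minute boundaries passed. Total skipped labels = 18 × 114 + 2 × 9 = 2070.
Non-drop label index = 2067160 + 2070 = 2069230; at 30 labels/s that is 19:09:34:10, i.e. DF 19:09:34;10.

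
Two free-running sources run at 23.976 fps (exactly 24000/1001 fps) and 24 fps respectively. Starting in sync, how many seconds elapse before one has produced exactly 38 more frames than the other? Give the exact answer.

19019/12 seconds

The gap grows by |24 − 24000/1001| = 24/1001 frames per second.
Time for a 38-frame gap: 38 ÷ (24/1001) = 19019/12 s.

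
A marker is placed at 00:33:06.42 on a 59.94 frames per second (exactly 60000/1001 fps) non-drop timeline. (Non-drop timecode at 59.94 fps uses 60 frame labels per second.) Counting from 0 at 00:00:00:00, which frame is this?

frame 119202

Total seconds to the label: (0 × 3600 + 33 × 60 + 6) = 1986.
Frame index = 1986 × 60 + 42 = 119202.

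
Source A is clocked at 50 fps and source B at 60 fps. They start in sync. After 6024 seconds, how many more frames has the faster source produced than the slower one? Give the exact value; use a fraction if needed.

A emits 50 × 6024 = 301200 frames; B emits 60 × 6024 = 361440.
Difference = 60240 frames; B is ahead of A.

60240 frames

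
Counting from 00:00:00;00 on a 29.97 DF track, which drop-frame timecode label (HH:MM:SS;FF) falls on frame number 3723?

00:02:04;07

Ten DF minutes hold 17982 frames, so frame 3723 lies in block 0 (frames 0–17981) with 3723 frames into that block.
The block's first minute is 1800 frames and the rest 1798 each; 3723 frames reaches minute 2, so 0 × 18 + 2 × 2 = 4 labels have been skipped so far.
Adding those back, label number 3723 + 4 = 3727 at 30 labels/s is 124 s + 7 f = 0 h 2 min 4 s frame 7, i.e. 00:02:04;07.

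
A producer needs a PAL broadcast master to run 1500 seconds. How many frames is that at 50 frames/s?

75000 frames

Frames = 1500 × 50 = 75000.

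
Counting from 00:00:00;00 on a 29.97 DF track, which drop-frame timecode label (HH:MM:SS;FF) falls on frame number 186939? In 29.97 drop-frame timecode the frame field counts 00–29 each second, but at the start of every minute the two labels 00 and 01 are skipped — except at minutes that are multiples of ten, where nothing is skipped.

01:43:57;15

Ten DF minutes hold 17982 frames, so frame 186939 lies in block 10 (frames 179820–197801) with 7119 frames into that block.
The block's first minute is 1800 frames and the rest 1798 each; 7119 frames reaches minute 3, so 10 × 18 + 3 × 2 = 186 labels have been skipped so far.
Adding those back, label number 186939 + 186 = 187125 at 30 labels/s is 6237 s + 15 f = 1 h 43 min 57 s frame 15, i.e. 01:43:57;15.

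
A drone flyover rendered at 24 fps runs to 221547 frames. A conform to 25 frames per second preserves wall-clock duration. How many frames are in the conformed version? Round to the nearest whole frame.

230778 frames

Frames at target rate = 221547 × (25) / (24) = 1846225/8 ≈ 230778.125.
Nearest whole frame: 230778.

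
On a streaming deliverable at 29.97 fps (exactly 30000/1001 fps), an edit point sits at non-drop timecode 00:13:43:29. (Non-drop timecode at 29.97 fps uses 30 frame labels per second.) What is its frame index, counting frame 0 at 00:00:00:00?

24719

Total seconds to the label: (0 × 3600 + 13 × 60 + 43) = 823.
Frame index = 823 × 30 + 29 = 24719.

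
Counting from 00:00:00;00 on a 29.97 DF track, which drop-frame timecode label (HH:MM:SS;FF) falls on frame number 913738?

Each 10-minute DF block holds 10 × 60 × 30 − 9 × 2 = 17982 frames. 913738 ÷ 17982 → 50 full blocks, remainder 14638.
Within the partial block the first minute is 1800 frames and each further minute 1798, so 8 further minute boundaries passed. Total skipped labels = 18 × 50 + 2 × 8 = 916.
Non-drop label index = 913738 + 916 = 914654; at 30 labels/s that is 08:28:08:14, i.e. DF 08:28:08;14.

08:28:08;14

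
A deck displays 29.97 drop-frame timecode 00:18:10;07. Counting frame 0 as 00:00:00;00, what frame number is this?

As if non-drop at 30 labels/s: (0 × 3600 + 18 × 60 + 10) × 30 + 7 = 32707.
Minute boundaries passed: 18; those not divisible by 10: 18 − 1 = 17; dropped labels = 2 × 17 = 34.
Actual frame index = 32707 − 34 = 32673.

32673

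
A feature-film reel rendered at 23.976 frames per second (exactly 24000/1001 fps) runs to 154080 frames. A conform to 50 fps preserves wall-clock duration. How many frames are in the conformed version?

Target frames = source frames × (target rate / source rate) = 154080 × (50)/(24000/1001) = 154080 × 1001/480 = 321321.

321321 frames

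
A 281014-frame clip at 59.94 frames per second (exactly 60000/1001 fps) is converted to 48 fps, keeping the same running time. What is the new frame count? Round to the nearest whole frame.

Frames at target rate = 281014 × (48) / (60000/1001) = 140647507/625 ≈ 225036.011.
Nearest whole frame: 225036.

225036 frames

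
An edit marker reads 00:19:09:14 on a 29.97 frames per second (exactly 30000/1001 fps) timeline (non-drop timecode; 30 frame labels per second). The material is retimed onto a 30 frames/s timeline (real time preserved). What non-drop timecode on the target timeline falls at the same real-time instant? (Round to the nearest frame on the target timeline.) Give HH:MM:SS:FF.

00:19:10:18

Source frame index: (0×3600 + 19×60 + 9) × 30 + 14 = 34484.
Real time: 34484 / (30000/1001) = 8629621/7500 s.
Target frame: (8629621/7500) × (30) = 8629621/250 ≈ 34518.484 → 34518.
At 30 labels/s: frame 34518 → 00:19:10:18.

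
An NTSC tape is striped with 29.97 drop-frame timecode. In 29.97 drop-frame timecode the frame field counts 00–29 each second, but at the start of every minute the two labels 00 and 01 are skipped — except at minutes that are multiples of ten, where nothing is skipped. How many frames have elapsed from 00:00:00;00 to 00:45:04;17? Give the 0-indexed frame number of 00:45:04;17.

81055

As if non-drop at 30 labels/s: (0 × 3600 + 45 × 60 + 4) × 30 + 17 = 81137.
Minute boundaries passed: 45; those not divisible by 10: 45 − 4 = 41; dropped labels = 2 × 41 = 82.
Actual frame index = 81137 − 82 = 81055.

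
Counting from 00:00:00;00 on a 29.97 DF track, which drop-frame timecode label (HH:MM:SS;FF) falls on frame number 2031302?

Ten DF minutes hold 17982 frames, so frame 2031302 lies in block 112 (frames 2013984–2031965) with 17318 frames into that block.
The block's first minute is 1800 frames and the rest 1798 each; 17318 frames reaches minute 9, so 112 × 18 + 9 × 2 = 2034 labels have been skipped so far.
Adding those back, label number 2031302 + 2034 = 2033336 at 30 labels/s is 67777 s + 26 f = 18 h 49 min 37 s frame 26, i.e. 18:49:37;26.

18:49:37;26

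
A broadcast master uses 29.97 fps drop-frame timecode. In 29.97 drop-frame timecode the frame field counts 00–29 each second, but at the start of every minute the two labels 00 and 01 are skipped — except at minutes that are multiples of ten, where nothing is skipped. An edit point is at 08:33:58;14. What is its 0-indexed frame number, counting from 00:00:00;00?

As if non-drop at 30 labels/s: (8 × 3600 + 33 × 60 + 58) × 30 + 14 = 925154.
Minute boundaries passed: 513; those not divisible by 10: 513 − 51 = 462; dropped labels = 2 × 462 = 924.
Actual frame index = 925154 − 924 = 924230.

924230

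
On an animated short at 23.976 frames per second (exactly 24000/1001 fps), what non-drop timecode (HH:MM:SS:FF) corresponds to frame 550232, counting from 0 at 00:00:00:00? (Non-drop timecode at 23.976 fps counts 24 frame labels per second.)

06:22:06:08

550232 ÷ 24 = 22926 full seconds, remainder 8 frames.
22926 s = 6 h 22 min 6 s.
Timecode: 06:22:06:08.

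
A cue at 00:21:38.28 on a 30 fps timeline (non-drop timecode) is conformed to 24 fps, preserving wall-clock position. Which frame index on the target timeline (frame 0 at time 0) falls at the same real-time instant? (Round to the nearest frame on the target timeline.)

Source frame index: (0×3600 + 21×60 + 38) × 30 + 28 = 38968.
Real time: 38968 / (30) = 19484/15 s.
Target frame: (19484/15) × (24) = 155872/5 ≈ 31174.400 → 31174.

frame 31174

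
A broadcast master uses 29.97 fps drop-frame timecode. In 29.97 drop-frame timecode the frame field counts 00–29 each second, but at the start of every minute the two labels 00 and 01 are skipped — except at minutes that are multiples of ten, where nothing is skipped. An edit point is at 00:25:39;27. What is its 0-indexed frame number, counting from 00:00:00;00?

Complete 10-minute blocks: 2, each 17982 frames → 35964.
Remaining 5 whole minutes in the current block: 1800 + 4 × 1798 = 8992 frames.
Within the current minute: 39 × 30 + 27 − 2 = 1195 (labels ;00/;01 skipped at this minute). Total = 35964 + 8992 + 1195 = 46151.

46151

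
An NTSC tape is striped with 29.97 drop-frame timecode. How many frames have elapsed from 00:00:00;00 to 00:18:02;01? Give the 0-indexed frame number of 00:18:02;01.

32427

As if non-drop at 30 labels/s: (0 × 3600 + 18 × 60 + 2) × 30 + 1 = 32461.
Minute boundaries passed: 18; those not divisible by 10: 18 − 1 = 17; dropped labels = 2 × 17 = 34.
Actual frame index = 32461 − 34 = 32427.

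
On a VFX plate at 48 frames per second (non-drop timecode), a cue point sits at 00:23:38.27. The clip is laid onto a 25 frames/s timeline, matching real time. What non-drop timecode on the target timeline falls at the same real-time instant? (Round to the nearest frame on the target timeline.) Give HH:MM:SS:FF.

Source frame index: (0×3600 + 23×60 + 38) × 48 + 27 = 68091.
Real time: 68091 / (48) = 22697/16 s.
Target frame: (22697/16) × (25) = 567425/16 ≈ 35464.062 → 35464.
At 25 labels/s: frame 35464 → 00:23:38:14.

00:23:38:14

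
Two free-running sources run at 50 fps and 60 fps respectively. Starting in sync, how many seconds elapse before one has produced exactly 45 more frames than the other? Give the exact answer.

The gap grows by |60 − 50| = 10 frames per second.
Time for a 45-frame gap: 45 ÷ (10) = 4.5 s.

4.5 seconds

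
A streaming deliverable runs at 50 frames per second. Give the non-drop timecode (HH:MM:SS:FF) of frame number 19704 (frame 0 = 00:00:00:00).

00:06:34:04

19704 ÷ 50 = 394 full seconds, remainder 4 frames.
394 s = 0 h 6 min 34 s.
Timecode: 00:06:34:04.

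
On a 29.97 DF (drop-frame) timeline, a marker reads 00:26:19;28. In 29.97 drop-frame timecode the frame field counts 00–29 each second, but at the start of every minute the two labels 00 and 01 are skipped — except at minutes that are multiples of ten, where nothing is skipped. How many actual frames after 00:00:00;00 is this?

Complete 10-minute blocks: 2, each 17982 frames → 35964.
Remaining 6 whole minutes in the current block: 1800 + 5 × 1798 = 10790 frames.
Within the current minute: 19 × 30 + 28 − 2 = 596 (labels ;00/;01 skipped at this minute). Total = 35964 + 10790 + 596 = 47350.

47350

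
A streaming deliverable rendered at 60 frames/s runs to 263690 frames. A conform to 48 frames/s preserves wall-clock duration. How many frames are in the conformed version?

Target frames = source frames × (target rate / source rate) = 263690 × (48)/(60) = 263690 × 4/5 = 210952.

210952 frames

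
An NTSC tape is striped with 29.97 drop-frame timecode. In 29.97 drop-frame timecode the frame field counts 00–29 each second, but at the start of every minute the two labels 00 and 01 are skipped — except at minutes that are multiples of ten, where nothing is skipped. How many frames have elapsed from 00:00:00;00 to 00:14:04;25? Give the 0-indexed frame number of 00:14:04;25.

As if non-drop at 30 labels/s: (0 × 3600 + 14 × 60 + 4) × 30 + 25 = 25345.
Minute boundaries passed: 14; those not divisible by 10: 14 − 1 = 13; dropped labels = 2 × 13 = 26.
Actual frame index = 25345 − 26 = 25319.

25319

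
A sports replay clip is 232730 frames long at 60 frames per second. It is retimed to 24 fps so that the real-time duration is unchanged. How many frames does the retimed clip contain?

Target frames = source frames × (target rate / source rate) = 232730 × (24)/(60) = 232730 × 2/5 = 93092.

93092 frames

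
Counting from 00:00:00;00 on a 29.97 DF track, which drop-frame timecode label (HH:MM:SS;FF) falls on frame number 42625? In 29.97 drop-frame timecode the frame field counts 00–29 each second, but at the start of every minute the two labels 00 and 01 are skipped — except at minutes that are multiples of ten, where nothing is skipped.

00:23:42;07

Each 10-minute DF block holds 10 × 60 × 30 − 9 × 2 = 17982 frames. 42625 ÷ 17982 → 2 full blocks, remainder 6661.
Within the partial block the first minute is 1800 frames and each further minute 1798, so 3 further minute boundaries passed. Total skipped labels = 18 × 2 + 2 × 3 = 42.
Non-drop label index = 42625 + 42 = 42667; at 30 labels/s that is 00:23:42:07, i.e. DF 00:23:42;07.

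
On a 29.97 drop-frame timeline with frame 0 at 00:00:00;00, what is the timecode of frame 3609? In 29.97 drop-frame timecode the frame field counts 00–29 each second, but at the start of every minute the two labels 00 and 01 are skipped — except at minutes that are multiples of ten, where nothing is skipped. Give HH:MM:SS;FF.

Each 10-minute DF block holds 10 × 60 × 30 − 9 × 2 = 17982 frames. 3609 ÷ 17982 → 0 full blocks, remainder 3609.
Within the partial block the first minute is 1800 frames and each further minute 1798, so 2 further minute boundaries passed. Total skipped labels = 18 × 0 + 2 × 2 = 4.
Non-drop label index = 3609 + 4 = 3613; at 30 labels/s that is 00:02:00:13, i.e. DF 00:02:00;13.

00:02:00;13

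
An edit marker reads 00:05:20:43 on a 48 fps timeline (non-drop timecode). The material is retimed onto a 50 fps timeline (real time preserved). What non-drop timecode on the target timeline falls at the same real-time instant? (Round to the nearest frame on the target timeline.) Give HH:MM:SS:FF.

00:05:20:45

Source frame index: (0×3600 + 5×60 + 20) × 48 + 43 = 15403.
Real time: 15403 / (48) = 15403/48 s.
Target frame: (15403/48) × (50) = 385075/24 ≈ 16044.792 → 16045.
At 50 labels/s: frame 16045 → 00:05:20:45.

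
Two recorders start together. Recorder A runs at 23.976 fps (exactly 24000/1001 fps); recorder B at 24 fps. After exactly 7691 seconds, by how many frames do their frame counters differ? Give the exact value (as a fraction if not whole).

184584/1001 frames

A emits 24000/1001 × 7691 = 184584000/1001 frames; B emits 24 × 7691 = 184584.
Difference = 184584/1001 frames (≈ 184.3996); B is ahead of A.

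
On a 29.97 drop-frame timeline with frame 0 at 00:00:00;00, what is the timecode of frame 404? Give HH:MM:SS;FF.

00:00:13;14

Ten DF minutes hold 17982 frames, so frame 404 lies in block 0 (frames 0–17981) with 404 frames into that block.
The block's first minute is 1800 frames and the rest 1798 each; 404 frames reaches minute 0, so 0 × 18 + 0 × 2 = 0 labels have been skipped so far.
Adding those back, label number 404 + 0 = 404 at 30 labels/s is 13 s + 14 f = 0 h 0 min 13 s frame 14, i.e. 00:00:13;14.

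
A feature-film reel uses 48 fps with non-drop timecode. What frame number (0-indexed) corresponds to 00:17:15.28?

Total seconds to the label: (0 × 3600 + 17 × 60 + 15) = 1035.
Frame index = 1035 × 48 + 28 = 49708.

frame 49708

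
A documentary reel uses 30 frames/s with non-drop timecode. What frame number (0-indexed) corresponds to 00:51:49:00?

Total seconds to the label: (0 × 3600 + 51 × 60 + 49) = 3109.
Frame index = 3109 × 30 + 0 = 93270.

93270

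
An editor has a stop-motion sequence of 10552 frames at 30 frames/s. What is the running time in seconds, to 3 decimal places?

Running time = 10552 × 1/30 = 5276/15 s ≈ 351.733 s.

351.733 seconds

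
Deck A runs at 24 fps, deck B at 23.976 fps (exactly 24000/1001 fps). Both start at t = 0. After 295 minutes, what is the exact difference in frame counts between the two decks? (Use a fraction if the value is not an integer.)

295 min = 17700 s.
A emits 24 × 17700 = 424800 frames; B emits 24000/1001 × 17700 = 424800000/1001.
Difference = 424800/1001 frames (≈ 424.3756); B is behind A.

424800/1001 frames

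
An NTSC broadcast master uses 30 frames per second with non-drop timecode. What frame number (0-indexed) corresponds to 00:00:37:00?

Total seconds to the label: (0 × 3600 + 0 × 60 + 37) = 37.
Frame index = 37 × 30 + 0 = 1110.

1110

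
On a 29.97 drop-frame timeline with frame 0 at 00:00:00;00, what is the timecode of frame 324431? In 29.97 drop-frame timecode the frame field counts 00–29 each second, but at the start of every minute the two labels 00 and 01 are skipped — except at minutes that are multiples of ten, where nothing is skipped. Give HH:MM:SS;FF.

Ten DF minutes hold 17982 frames, so frame 324431 lies in block 18 (frames 323676–341657) with 755 frames into that block.
The block's first minute is 1800 frames and the rest 1798 each; 755 frames reaches minute 0, so 18 × 18 + 0 × 2 = 324 labels have been skipped so far.
Adding those back, label number 324431 + 324 = 324755 at 30 labels/s is 10825 s + 5 f = 3 h 0 min 25 s frame 5, i.e. 03:00:25;05.

03:00:25;05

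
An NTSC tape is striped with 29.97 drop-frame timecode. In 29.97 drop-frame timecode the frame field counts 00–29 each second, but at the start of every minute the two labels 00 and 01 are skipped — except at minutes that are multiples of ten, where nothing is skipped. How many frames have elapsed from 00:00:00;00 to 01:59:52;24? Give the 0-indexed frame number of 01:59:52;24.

215568

Complete 10-minute blocks: 11, each 17982 frames → 197802.
Remaining 9 whole minutes in the current block: 1800 + 8 × 1798 = 16184 frames.
Within the current minute: 52 × 30 + 24 − 2 = 1582 (labels ;00/;01 skipped at this minute). Total = 197802 + 16184 + 1582 = 215568.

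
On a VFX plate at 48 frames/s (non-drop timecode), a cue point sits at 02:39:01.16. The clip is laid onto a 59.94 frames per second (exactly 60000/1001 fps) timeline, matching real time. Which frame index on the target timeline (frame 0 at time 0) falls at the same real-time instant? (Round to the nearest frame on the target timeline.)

Source frame index: (2×3600 + 39×60 + 1) × 48 + 16 = 457984.
Real time: 457984 / (48) = 28624/3 s.
Target frame: (28624/3) × (60000/1001) = 572480000/1001 ≈ 571908.092 → 571908.

frame 571908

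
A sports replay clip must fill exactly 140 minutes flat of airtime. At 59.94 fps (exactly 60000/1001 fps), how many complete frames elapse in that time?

503496 frames

140 min = 8400 s.
Frames = 8400 × 60000/1001 = 72000000/143 ≈ 503496.5035.
Complete frames: 503496.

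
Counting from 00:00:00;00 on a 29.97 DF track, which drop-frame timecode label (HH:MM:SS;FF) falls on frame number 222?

00:00:07;12

Each 10-minute DF block holds 10 × 60 × 30 − 9 × 2 = 17982 frames. 222 ÷ 17982 → 0 full blocks, remainder 222.
Within the partial block the first minute is 1800 frames and each further minute 1798, so 0 further minute boundaries passed. Total skipped labels = 18 × 0 + 2 × 0 = 0.
Non-drop label index = 222 + 0 = 222; at 30 labels/s that is 00:00:07:12, i.e. DF 00:00:07;12.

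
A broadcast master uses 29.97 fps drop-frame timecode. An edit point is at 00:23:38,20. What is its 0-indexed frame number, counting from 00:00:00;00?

42518

As if non-drop at 30 labels/s: (0 × 3600 + 23 × 60 + 38) × 30 + 20 = 42560.
Minute boundaries passed: 23; those not divisible by 10: 23 − 2 = 21; dropped labels = 2 × 21 = 42.
Actual frame index = 42560 − 42 = 42518.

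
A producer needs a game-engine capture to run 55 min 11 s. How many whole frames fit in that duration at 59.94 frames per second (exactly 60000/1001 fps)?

198461 frames

55 min 11 s = 3311 s.
Frames = 3311 × 60000/1001 = 2580000/13 ≈ 198461.5385.
Complete frames: 198461.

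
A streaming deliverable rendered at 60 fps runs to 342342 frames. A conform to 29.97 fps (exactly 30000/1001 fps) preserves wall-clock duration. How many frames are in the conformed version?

Target frames = source frames × (target rate / source rate) = 342342 × (30000/1001)/(60) = 342342 × 500/1001 = 171000.

171000 frames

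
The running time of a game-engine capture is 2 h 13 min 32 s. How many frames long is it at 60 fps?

480720 frames

2 h 13 min 32 s = 8012 s.
Frames = 8012 × 60 = 480720.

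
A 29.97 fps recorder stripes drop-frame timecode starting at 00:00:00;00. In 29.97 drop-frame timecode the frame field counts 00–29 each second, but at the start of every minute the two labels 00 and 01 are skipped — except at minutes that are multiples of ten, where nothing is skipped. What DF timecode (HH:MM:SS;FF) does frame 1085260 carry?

10:03:31;16

Ten DF minutes hold 17982 frames, so frame 1085260 lies in block 60 (frames 1078920–1096901) with 6340 frames into that block.
The block's first minute is 1800 frames and the rest 1798 each; 6340 frames reaches minute 3, so 60 × 18 + 3 × 2 = 1086 labels have been skipped so far.
Adding those back, label number 1085260 + 1086 = 1086346 at 30 labels/s is 36211 s + 16 f = 10 h 3 min 31 s frame 16, i.e. 10:03:31;16.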